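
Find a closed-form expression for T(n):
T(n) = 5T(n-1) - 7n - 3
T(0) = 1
First-order linear with linear forcing.
Homogeneous solution: T_h(n) = A·(5)^n.
Try particular T_p(n) = pn + q. Substituting:
  pn + q = 5(p(n-1) + q) - 7n - 3.
Matching the n-coefficient: p = 5p - 7 ⇒ p = \frac{7}{4}.
Matching constants: q = -5p + 5q - 3 ⇒ q = \frac{47}{16}.
General: T(n) = A·(5)^n + \frac{7 n}{4} + \frac{47}{16}.
Apply T(0) = 1: A + \frac{47}{16} = 1 ⇒ A = - \frac{31}{16}.
So T(n) = - \frac{31 \cdot 5^{n}}{16} + \frac{7 n}{4} + \frac{47}{16}.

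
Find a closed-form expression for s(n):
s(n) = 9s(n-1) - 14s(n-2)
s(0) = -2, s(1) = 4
Characteristic equation: x² - 9x + 14 = 0, which factors as (x - (7))(x - (2)) = 0.
Roots r₁ = 7, r₂ = 2 (distinct).
General solution: s(n) = A·(7)^n + B·(2)^n.
From s(0) = -2: A + B = -2.
From s(1) = 4: 7A + 2B = 4.
Solving: A = \frac{8}{5}, B = - \frac{18}{5}.
So s(n) = - \frac{18 \cdot 2^{n}}{5} + \frac{8 \cdot 7^{n}}{5}.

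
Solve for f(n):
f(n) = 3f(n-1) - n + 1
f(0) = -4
First-order linear with linear forcing.
Homogeneous solution: f_h(n) = A·(3)^n.
Try particular f_p(n) = pn + q. Substituting:
  pn + q = 3(p(n-1) + q) - n + 1.
Matching the n-coefficient: p = 3p - 1 ⇒ p = \frac{1}{2}.
Matching constants: q = -3p + 3q + 1 ⇒ q = \frac{1}{4}.
General: f(n) = A·(3)^n + \frac{n}{2} + \frac{1}{4}.
Apply f(0) = -4: A + \frac{1}{4} = -4 ⇒ A = - \frac{17}{4}.
So f(n) = - \frac{17 \cdot 3^{n}}{4} + \frac{n}{2} + \frac{1}{4}.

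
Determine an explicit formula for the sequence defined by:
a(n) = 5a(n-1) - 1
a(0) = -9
First-order linear non-homogeneous.
Homogeneous solution: a_h(n) = A·(5)^n.
Try constant particular solution a_p = K: K = 5K - 1 ⇒ K = \frac{1}{4}.
General: a(n) = A·(5)^n + \frac{1}{4}.
Apply a(0) = -9: A + \frac{1}{4} = -9 ⇒ A = - \frac{37}{4}.
So a(n) = \frac{1}{4} - \frac{37 \cdot 5^{n}}{4}.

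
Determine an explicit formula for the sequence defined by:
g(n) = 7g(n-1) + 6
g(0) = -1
First-order linear non-homogeneous.
Homogeneous solution: g_h(n) = A·(7)^n.
Try constant particular solution g_p = K: K = 7K + 6 ⇒ K = -1.
General: g(n) = A·(7)^n - 1.
Apply g(0) = -1: A - 1 = -1 ⇒ A = 0.
So g(n) = -1.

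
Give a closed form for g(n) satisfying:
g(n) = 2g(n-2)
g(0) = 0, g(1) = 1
Characteristic equation: x² - 2 = 0.
Discriminant Δ = (0)² + 4·(2) = 8.
Roots r₁,₂ = (0 ± √8)/2, so r₁ = \sqrt{2}, r₂ = - \sqrt{2}.
General solution: g(n) = A·r₁^n + B·r₂^n.
From the initial conditions, A + B = 0 and r₁A + r₂B = 1.
Since r₁ - r₂ = √8: A = (1 - (0)r₂)/√8 = \frac{\sqrt{2}}{4}, and B = 0 - A = - \frac{\sqrt{2}}{4}.
So g(n) = \left(\frac{\sqrt{2}}{4}\right)\left(\sqrt{2}\right)^n + \left(- \frac{\sqrt{2}}{4}\right)\left(- \sqrt{2}\right)^n.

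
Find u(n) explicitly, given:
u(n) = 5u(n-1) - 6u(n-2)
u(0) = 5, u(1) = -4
Characteristic equation: x² - 5x + 6 = 0, which factors as (x - (3))(x - (2)) = 0.
Roots r₁ = 3, r₂ = 2 (distinct).
General solution: u(n) = A·(3)^n + B·(2)^n.
From u(0) = 5: A + B = 5.
From u(1) = -4: 3A + 2B = -4.
Solving: A = -14, B = 19.
So u(n) = 19 \cdot 2^{n} - 14 \cdot 3^{n}.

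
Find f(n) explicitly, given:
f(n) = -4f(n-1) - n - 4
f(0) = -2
First-order linear with linear forcing.
Homogeneous solution: f_h(n) = A·(-4)^n.
Try particular f_p(n) = pn + q. Substituting:
  pn + q = -4(p(n-1) + q) - n - 4.
Matching the n-coefficient: p = -4p - 1 ⇒ p = - \frac{1}{5}.
Matching constants: q = 4p - 4q - 4 ⇒ q = - \frac{24}{25}.
General: f(n) = A·(-4)^n - \frac{n}{5} - \frac{24}{25}.
Apply f(0) = -2: A - \frac{24}{25} = -2 ⇒ A = - \frac{26}{25}.
So f(n) = - \frac{26 \left(-4\right)^{n}}{25} - \frac{n}{5} - \frac{24}{25}.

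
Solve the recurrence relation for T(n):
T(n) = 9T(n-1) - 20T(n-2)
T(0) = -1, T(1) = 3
Characteristic equation: x² - 9x + 20 = 0, which factors as (x - (4))(x - (5)) = 0.
Roots r₁ = 4, r₂ = 5 (distinct).
General solution: T(n) = A·(4)^n + B·(5)^n.
From T(0) = -1: A + B = -1.
From T(1) = 3: 4A + 5B = 3.
Solving: A = -8, B = 7.
So T(n) = - 8 \cdot 4^{n} + 7 \cdot 5^{n}.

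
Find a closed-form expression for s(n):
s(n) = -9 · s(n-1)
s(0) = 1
Pure geometric recurrence with ratio -9.
By induction s(n) = s(0) · (-9)^n = \left(-9\right)^{n}.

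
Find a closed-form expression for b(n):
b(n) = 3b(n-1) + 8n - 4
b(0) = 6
First-order linear with linear forcing.
Homogeneous solution: b_h(n) = A·(3)^n.
Try particular b_p(n) = pn + q. Substituting:
  pn + q = 3(p(n-1) + q) + 8n - 4.
Matching the n-coefficient: p = 3p + 8 ⇒ p = -4.
Matching constants: q = -3p + 3q - 4 ⇒ q = -4.
General: b(n) = A·(3)^n - 4 n - 4.
Apply b(0) = 6: A - 4 = 6 ⇒ A = 10.
So b(n) = 10 \cdot 3^{n} - 4 n - 4.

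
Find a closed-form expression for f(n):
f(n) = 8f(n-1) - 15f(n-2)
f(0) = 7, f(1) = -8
Characteristic equation: x² - 8x + 15 = 0, which factors as (x - (3))(x - (5)) = 0.
Roots r₁ = 3, r₂ = 5 (distinct).
General solution: f(n) = A·(3)^n + B·(5)^n.
From f(0) = 7: A + B = 7.
From f(1) = -8: 3A + 5B = -8.
Solving: A = \frac{43}{2}, B = - \frac{29}{2}.
So f(n) = \frac{43 \cdot 3^{n}}{2} - \frac{29 \cdot 5^{n}}{2}.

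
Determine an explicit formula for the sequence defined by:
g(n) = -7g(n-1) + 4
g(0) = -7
First-order linear non-homogeneous.
Homogeneous solution: g_h(n) = A·(-7)^n.
Try constant particular solution g_p = K: K = -7K + 4 ⇒ K = \frac{1}{2}.
General: g(n) = A·(-7)^n + \frac{1}{2}.
Apply g(0) = -7: A + \frac{1}{2} = -7 ⇒ A = - \frac{15}{2}.
So g(n) = \frac{1}{2} - \frac{15 \left(-7\right)^{n}}{2}.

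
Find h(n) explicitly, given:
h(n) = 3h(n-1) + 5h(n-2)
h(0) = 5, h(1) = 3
Characteristic equation: x² - 3x - 5 = 0.
Discriminant Δ = (3)² + 4·(5) = 29.
Roots r₁,₂ = (3 ± √29)/2, so r₁ = \frac{3}{2} + \frac{\sqrt{29}}{2}, r₂ = \frac{3}{2} - \frac{\sqrt{29}}{2}.
General solution: h(n) = A·r₁^n + B·r₂^n.
From the initial conditions, A + B = 5 and r₁A + r₂B = 3.
Since r₁ - r₂ = √29: A = (3 - (5)r₂)/√29 = \frac{5}{2} - \frac{9 \sqrt{29}}{58}, and B = 5 - A = \frac{9 \sqrt{29}}{58} + \frac{5}{2}.
So h(n) = \left(\frac{5}{2} - \frac{9 \sqrt{29}}{58}\right)\left(\frac{3}{2} + \frac{\sqrt{29}}{2}\right)^n + \left(\frac{9 \sqrt{29}}{58} + \frac{5}{2}\right)\left(\frac{3}{2} - \frac{\sqrt{29}}{2}\right)^n.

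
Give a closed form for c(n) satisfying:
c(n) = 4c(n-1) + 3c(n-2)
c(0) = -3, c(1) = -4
Characteristic equation: x² - 4x - 3 = 0.
Discriminant Δ = (4)² + 4·(3) = 28.
Roots r₁,₂ = (4 ± √28)/2, so r₁ = 2 + \sqrt{7}, r₂ = 2 - \sqrt{7}.
General solution: c(n) = A·r₁^n + B·r₂^n.
From the initial conditions, A + B = -3 and r₁A + r₂B = -4.
Since r₁ - r₂ = √28: A = (-4 - (-3)r₂)/√28 = - \frac{3}{2} + \frac{\sqrt{7}}{7}, and B = -3 - A = - \frac{3}{2} - \frac{\sqrt{7}}{7}.
So c(n) = \left(- \frac{3}{2} + \frac{\sqrt{7}}{7}\right)\left(2 + \sqrt{7}\right)^n + \left(- \frac{3}{2} - \frac{\sqrt{7}}{7}\right)\left(2 - \sqrt{7}\right)^n.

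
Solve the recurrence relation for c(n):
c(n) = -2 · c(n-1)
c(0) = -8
Pure geometric recurrence with ratio -2.
By induction c(n) = c(0) · (-2)^n = - 8 \left(-2\right)^{n}.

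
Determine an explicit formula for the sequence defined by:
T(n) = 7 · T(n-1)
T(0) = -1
Pure geometric recurrence with ratio 7.
By induction T(n) = T(0) · (7)^n = - 7^{n}.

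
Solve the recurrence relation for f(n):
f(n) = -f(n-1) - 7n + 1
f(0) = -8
First-order linear with linear forcing.
Homogeneous solution: f_h(n) = A·(-1)^n.
Try particular f_p(n) = pn + q. Substituting:
  pn + q = -(p(n-1) + q) - 7n + 1.
Matching the n-coefficient: p = -p - 7 ⇒ p = - \frac{7}{2}.
Matching constants: q = p - q + 1 ⇒ q = - \frac{5}{4}.
General: f(n) = A·(-1)^n - \frac{7 n}{2} - \frac{5}{4}.
Apply f(0) = -8: A - \frac{5}{4} = -8 ⇒ A = - \frac{27}{4}.
So f(n) = - \frac{27 \left(-1\right)^{n}}{4} - \frac{7 n}{2} - \frac{5}{4}.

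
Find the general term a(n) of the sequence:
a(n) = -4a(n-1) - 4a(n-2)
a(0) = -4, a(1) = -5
Characteristic equation: x² + 4x + 4 = 0, which is (x - (-2))².
Repeated root r = -2.
General solution: a(n) = (A + Bn)·(-2)^n.
From a(0) = -4: A = -4.
From a(1) = -5: (A + B)·(-2) = -5 ⇒ B = \frac{13}{2}.
So a(n) = \left(\frac{13 n}{2} - 4\right) \cdot (-2)^n.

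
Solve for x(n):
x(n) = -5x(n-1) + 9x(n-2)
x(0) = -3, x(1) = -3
Characteristic equation: x² + 5x - 9 = 0.
Discriminant Δ = (-5)² + 4·(9) = 61.
Roots r₁,₂ = (-5 ± √61)/2, so r₁ = - \frac{5}{2} + \frac{\sqrt{61}}{2}, r₂ = - \frac{\sqrt{61}}{2} - \frac{5}{2}.
General solution: x(n) = A·r₁^n + B·r₂^n.
From the initial conditions, A + B = -3 and r₁A + r₂B = -3.
Since r₁ - r₂ = √61: A = (-3 - (-3)r₂)/√61 = - \frac{3}{2} - \frac{21 \sqrt{61}}{122}, and B = -3 - A = - \frac{3}{2} + \frac{21 \sqrt{61}}{122}.
So x(n) = \left(- \frac{3}{2} - \frac{21 \sqrt{61}}{122}\right)\left(- \frac{5}{2} + \frac{\sqrt{61}}{2}\right)^n + \left(- \frac{3}{2} + \frac{21 \sqrt{61}}{122}\right)\left(- \frac{\sqrt{61}}{2} - \frac{5}{2}\right)^n.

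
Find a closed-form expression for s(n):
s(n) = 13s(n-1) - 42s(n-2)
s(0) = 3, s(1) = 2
Characteristic equation: x² - 13x + 42 = 0, which factors as (x - (7))(x - (6)) = 0.
Roots r₁ = 7, r₂ = 6 (distinct).
General solution: s(n) = A·(7)^n + B·(6)^n.
From s(0) = 3: A + B = 3.
From s(1) = 2: 7A + 6B = 2.
Solving: A = -16, B = 19.
So s(n) = 19 \cdot 6^{n} - 16 \cdot 7^{n}.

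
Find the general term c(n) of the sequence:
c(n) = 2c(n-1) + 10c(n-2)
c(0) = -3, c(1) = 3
Characteristic equation: x² - 2x - 10 = 0.
Discriminant Δ = (2)² + 4·(10) = 44.
Roots r₁,₂ = (2 ± √44)/2, so r₁ = 1 + \sqrt{11}, r₂ = 1 - \sqrt{11}.
General solution: c(n) = A·r₁^n + B·r₂^n.
From the initial conditions, A + B = -3 and r₁A + r₂B = 3.
Since r₁ - r₂ = √44: A = (3 - (-3)r₂)/√44 = - \frac{3}{2} + \frac{3 \sqrt{11}}{11}, and B = -3 - A = - \frac{3}{2} - \frac{3 \sqrt{11}}{11}.
So c(n) = \left(- \frac{3}{2} + \frac{3 \sqrt{11}}{11}\right)\left(1 + \sqrt{11}\right)^n + \left(- \frac{3}{2} - \frac{3 \sqrt{11}}{11}\right)\left(1 - \sqrt{11}\right)^n.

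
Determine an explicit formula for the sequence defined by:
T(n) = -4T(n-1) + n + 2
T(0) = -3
First-order linear with linear forcing.
Homogeneous solution: T_h(n) = A·(-4)^n.
Try particular T_p(n) = pn + q. Substituting:
  pn + q = -4(p(n-1) + q) + n + 2.
Matching the n-coefficient: p = -4p + 1 ⇒ p = \frac{1}{5}.
Matching constants: q = 4p - 4q + 2 ⇒ q = \frac{14}{25}.
General: T(n) = A·(-4)^n + \frac{n}{5} + \frac{14}{25}.
Apply T(0) = -3: A + \frac{14}{25} = -3 ⇒ A = - \frac{89}{25}.
So T(n) = - \frac{89 \left(-4\right)^{n}}{25} + \frac{n}{5} + \frac{14}{25}.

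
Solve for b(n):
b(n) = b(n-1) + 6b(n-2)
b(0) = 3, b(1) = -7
Characteristic equation: x² - x - 6 = 0, which factors as (x - (-2))(x - (3)) = 0.
Roots r₁ = -2, r₂ = 3 (distinct).
General solution: b(n) = A·(-2)^n + B·(3)^n.
From b(0) = 3: A + B = 3.
From b(1) = -7: -2A + 3B = -7.
Solving: A = \frac{16}{5}, B = - \frac{1}{5}.
So b(n) = \frac{16 \left(-2\right)^{n}}{5} - \frac{3^{n}}{5}.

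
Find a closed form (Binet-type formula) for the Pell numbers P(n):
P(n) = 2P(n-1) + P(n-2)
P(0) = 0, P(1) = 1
This is the Pell sequence.
Characteristic equation: x² - 2x - 1 = 0; roots r₁ = 1 + \sqrt{2}, r₂ = 1 - \sqrt{2}.
General: P(n) = A·r₁^n + B·r₂^n. Solving with P(0)=0, P(1)=1 gives A = \frac{\sqrt{2}}{4}, B = - \frac{\sqrt{2}}{4}.
So P(n) = \frac{\sqrt{2} \left(- \left(1 - \sqrt{2}\right)^{n} + \left(1 + \sqrt{2}\right)^{n}\right)}{4}.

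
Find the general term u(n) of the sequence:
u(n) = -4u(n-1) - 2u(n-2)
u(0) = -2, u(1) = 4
Characteristic equation: x² + 4x + 2 = 0.
Discriminant Δ = (-4)² + 4·(-2) = 8.
Roots r₁,₂ = (-4 ± √8)/2, so r₁ = -2 + \sqrt{2}, r₂ = -2 - \sqrt{2}.
General solution: u(n) = A·r₁^n + B·r₂^n.
From the initial conditions, A + B = -2 and r₁A + r₂B = 4.
Since r₁ - r₂ = √8: A = (4 - (-2)r₂)/√8 = -1, and B = -2 - A = -1.
So u(n) = \left(-1\right)\left(-2 + \sqrt{2}\right)^n + \left(-1\right)\left(-2 - \sqrt{2}\right)^n.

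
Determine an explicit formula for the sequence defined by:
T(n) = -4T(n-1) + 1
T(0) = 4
First-order linear non-homogeneous.
Homogeneous solution: T_h(n) = A·(-4)^n.
Try constant particular solution T_p = K: K = -4K + 1 ⇒ K = \frac{1}{5}.
General: T(n) = A·(-4)^n + \frac{1}{5}.
Apply T(0) = 4: A + \frac{1}{5} = 4 ⇒ A = \frac{19}{5}.
So T(n) = \frac{19 \left(-4\right)^{n}}{5} + \frac{1}{5}.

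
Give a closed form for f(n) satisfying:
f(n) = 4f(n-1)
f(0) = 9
This is a homogeneous first-order recurrence with ratio 4.
By induction f(n) = f(0) · (4)^n = 9 \cdot 4^{n}.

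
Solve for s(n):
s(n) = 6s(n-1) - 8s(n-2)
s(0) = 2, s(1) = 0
Characteristic equation: x² - 6x + 8 = 0, which factors as (x - (4))(x - (2)) = 0.
Roots r₁ = 4, r₂ = 2 (distinct).
General solution: s(n) = A·(4)^n + B·(2)^n.
From s(0) = 2: A + B = 2.
From s(1) = 0: 4A + 2B = 0.
Solving: A = -2, B = 4.
So s(n) = 4 \cdot 2^{n} - 2 \cdot 4^{n}.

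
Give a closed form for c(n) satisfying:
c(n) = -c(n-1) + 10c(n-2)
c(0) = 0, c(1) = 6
Characteristic equation: x² + x - 10 = 0.
Discriminant Δ = (-1)² + 4·(10) = 41.
Roots r₁,₂ = (-1 ± √41)/2, so r₁ = - \frac{1}{2} + \frac{\sqrt{41}}{2}, r₂ = - \frac{\sqrt{41}}{2} - \frac{1}{2}.
General solution: c(n) = A·r₁^n + B·r₂^n.
From the initial conditions, A + B = 0 and r₁A + r₂B = 6.
Since r₁ - r₂ = √41: A = (6 - (0)r₂)/√41 = \frac{6 \sqrt{41}}{41}, and B = 0 - A = - \frac{6 \sqrt{41}}{41}.
So c(n) = \left(\frac{6 \sqrt{41}}{41}\right)\left(- \frac{1}{2} + \frac{\sqrt{41}}{2}\right)^n + \left(- \frac{6 \sqrt{41}}{41}\right)\left(- \frac{\sqrt{41}}{2} - \frac{1}{2}\right)^n.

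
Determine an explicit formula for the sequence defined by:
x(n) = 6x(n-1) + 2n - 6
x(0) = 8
First-order linear with linear forcing.
Homogeneous solution: x_h(n) = A·(6)^n.
Try particular x_p(n) = pn + q. Substituting:
  pn + q = 6(p(n-1) + q) + 2n - 6.
Matching the n-coefficient: p = 6p + 2 ⇒ p = - \frac{2}{5}.
Matching constants: q = -6p + 6q - 6 ⇒ q = \frac{18}{25}.
General: x(n) = A·(6)^n - \frac{2 n}{5} + \frac{18}{25}.
Apply x(0) = 8: A + \frac{18}{25} = 8 ⇒ A = \frac{182}{25}.
So x(n) = \frac{182 \cdot 6^{n}}{25} - \frac{2 n}{5} + \frac{18}{25}.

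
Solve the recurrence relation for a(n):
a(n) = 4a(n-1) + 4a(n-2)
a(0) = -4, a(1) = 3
Characteristic equation: x² - 4x - 4 = 0.
Discriminant Δ = (4)² + 4·(4) = 32.
Roots r₁,₂ = (4 ± √32)/2, so r₁ = 2 + 2 \sqrt{2}, r₂ = 2 - 2 \sqrt{2}.
General solution: a(n) = A·r₁^n + B·r₂^n.
From the initial conditions, A + B = -4 and r₁A + r₂B = 3.
Since r₁ - r₂ = √32: A = (3 - (-4)r₂)/√32 = -2 + \frac{11 \sqrt{2}}{8}, and B = -4 - A = -2 - \frac{11 \sqrt{2}}{8}.
So a(n) = \left(-2 + \frac{11 \sqrt{2}}{8}\right)\left(2 + 2 \sqrt{2}\right)^n + \left(-2 - \frac{11 \sqrt{2}}{8}\right)\left(2 - 2 \sqrt{2}\right)^n.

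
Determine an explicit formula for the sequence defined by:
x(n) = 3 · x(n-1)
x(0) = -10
Pure geometric recurrence with ratio 3.
By induction x(n) = x(0) · (3)^n = - 10 \cdot 3^{n}.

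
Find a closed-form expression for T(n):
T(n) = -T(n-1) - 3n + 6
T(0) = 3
First-order linear with linear forcing.
Homogeneous solution: T_h(n) = A·(-1)^n.
Try particular T_p(n) = pn + q. Substituting:
  pn + q = -(p(n-1) + q) - 3n + 6.
Matching the n-coefficient: p = -p - 3 ⇒ p = - \frac{3}{2}.
Matching constants: q = p - q + 6 ⇒ q = \frac{9}{4}.
General: T(n) = A·(-1)^n - \frac{3 n}{2} + \frac{9}{4}.
Apply T(0) = 3: A + \frac{9}{4} = 3 ⇒ A = \frac{3}{4}.
So T(n) = \frac{3 \left(-1\right)^{n}}{4} - \frac{3 n}{2} + \frac{9}{4}.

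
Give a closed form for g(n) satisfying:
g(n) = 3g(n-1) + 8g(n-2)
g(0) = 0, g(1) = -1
Characteristic equation: x² - 3x - 8 = 0.
Discriminant Δ = (3)² + 4·(8) = 41.
Roots r₁,₂ = (3 ± √41)/2, so r₁ = \frac{3}{2} + \frac{\sqrt{41}}{2}, r₂ = \frac{3}{2} - \frac{\sqrt{41}}{2}.
General solution: g(n) = A·r₁^n + B·r₂^n.
From the initial conditions, A + B = 0 and r₁A + r₂B = -1.
Since r₁ - r₂ = √41: A = (-1 - (0)r₂)/√41 = - \frac{\sqrt{41}}{41}, and B = 0 - A = \frac{\sqrt{41}}{41}.
So g(n) = \left(- \frac{\sqrt{41}}{41}\right)\left(\frac{3}{2} + \frac{\sqrt{41}}{2}\right)^n + \left(\frac{\sqrt{41}}{41}\right)\left(\frac{3}{2} - \frac{\sqrt{41}}{2}\right)^n.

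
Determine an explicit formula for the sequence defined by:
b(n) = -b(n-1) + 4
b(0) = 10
First-order linear non-homogeneous.
Homogeneous solution: b_h(n) = A·(-1)^n.
Try constant particular solution b_p = K: K = -K + 4 ⇒ K = 2.
General: b(n) = A·(-1)^n + 2.
Apply b(0) = 10: A + 2 = 10 ⇒ A = 8.
So b(n) = 8 \left(-1\right)^{n} + 2.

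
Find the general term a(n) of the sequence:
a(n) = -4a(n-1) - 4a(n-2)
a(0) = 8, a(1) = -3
Characteristic equation: x² + 4x + 4 = 0, which is (x - (-2))².
Repeated root r = -2.
General solution: a(n) = (A + Bn)·(-2)^n.
From a(0) = 8: A = 8.
From a(1) = -3: (A + B)·(-2) = -3 ⇒ B = - \frac{13}{2}.
So a(n) = \left(8 - \frac{13 n}{2}\right) \cdot (-2)^n.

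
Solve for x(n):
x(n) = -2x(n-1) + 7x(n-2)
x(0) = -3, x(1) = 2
Characteristic equation: x² + 2x - 7 = 0.
Discriminant Δ = (-2)² + 4·(7) = 32.
Roots r₁,₂ = (-2 ± √32)/2, so r₁ = -1 + 2 \sqrt{2}, r₂ = - 2 \sqrt{2} - 1.
General solution: x(n) = A·r₁^n + B·r₂^n.
From the initial conditions, A + B = -3 and r₁A + r₂B = 2.
Since r₁ - r₂ = √32: A = (2 - (-3)r₂)/√32 = - \frac{3}{2} - \frac{\sqrt{2}}{8}, and B = -3 - A = - \frac{3}{2} + \frac{\sqrt{2}}{8}.
So x(n) = \left(- \frac{3}{2} - \frac{\sqrt{2}}{8}\right)\left(-1 + 2 \sqrt{2}\right)^n + \left(- \frac{3}{2} + \frac{\sqrt{2}}{8}\right)\left(- 2 \sqrt{2} - 1\right)^n.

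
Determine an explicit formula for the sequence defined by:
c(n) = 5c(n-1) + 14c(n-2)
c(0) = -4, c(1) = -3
Characteristic equation: x² - 5x - 14 = 0, which factors as (x - (-2))(x - (7)) = 0.
Roots r₁ = -2, r₂ = 7 (distinct).
General solution: c(n) = A·(-2)^n + B·(7)^n.
From c(0) = -4: A + B = -4.
From c(1) = -3: -2A + 7B = -3.
Solving: A = - \frac{25}{9}, B = - \frac{11}{9}.
So c(n) = - \frac{25 \left(-2\right)^{n}}{9} - \frac{11 \cdot 7^{n}}{9}.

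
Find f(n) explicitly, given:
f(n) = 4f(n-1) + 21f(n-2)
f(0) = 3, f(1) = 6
Characteristic equation: x² - 4x - 21 = 0, which factors as (x - (-3))(x - (7)) = 0.
Roots r₁ = -3, r₂ = 7 (distinct).
General solution: f(n) = A·(-3)^n + B·(7)^n.
From f(0) = 3: A + B = 3.
From f(1) = 6: -3A + 7B = 6.
Solving: A = \frac{3}{2}, B = \frac{3}{2}.
So f(n) = \frac{3 \left(-3\right)^{n}}{2} + \frac{3 \cdot 7^{n}}{2}.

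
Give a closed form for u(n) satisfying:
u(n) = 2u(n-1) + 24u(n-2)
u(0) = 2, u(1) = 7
Characteristic equation: x² - 2x - 24 = 0, which factors as (x - (6))(x - (-4)) = 0.
Roots r₁ = 6, r₂ = -4 (distinct).
General solution: u(n) = A·(6)^n + B·(-4)^n.
From u(0) = 2: A + B = 2.
From u(1) = 7: 6A - 4B = 7.
Solving: A = \frac{3}{2}, B = \frac{1}{2}.
So u(n) = \frac{\left(-4\right)^{n}}{2} + \frac{3 \cdot 6^{n}}{2}.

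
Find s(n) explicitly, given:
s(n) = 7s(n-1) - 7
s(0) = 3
First-order linear non-homogeneous.
Homogeneous solution: s_h(n) = A·(7)^n.
Try constant particular solution s_p = K: K = 7K - 7 ⇒ K = \frac{7}{6}.
General: s(n) = A·(7)^n + \frac{7}{6}.
Apply s(0) = 3: A + \frac{7}{6} = 3 ⇒ A = \frac{11}{6}.
So s(n) = \frac{11 \cdot 7^{n}}{6} + \frac{7}{6}.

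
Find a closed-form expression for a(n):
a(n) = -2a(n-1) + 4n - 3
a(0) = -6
First-order linear with linear forcing.
Homogeneous solution: a_h(n) = A·(-2)^n.
Try particular a_p(n) = pn + q. Substituting:
  pn + q = -2(p(n-1) + q) + 4n - 3.
Matching the n-coefficient: p = -2p + 4 ⇒ p = \frac{4}{3}.
Matching constants: q = 2p - 2q - 3 ⇒ q = - \frac{1}{9}.
General: a(n) = A·(-2)^n + \frac{4 n}{3} - \frac{1}{9}.
Apply a(0) = -6: A - \frac{1}{9} = -6 ⇒ A = - \frac{53}{9}.
So a(n) = - \frac{53 \left(-2\right)^{n}}{9} + \frac{4 n}{3} - \frac{1}{9}.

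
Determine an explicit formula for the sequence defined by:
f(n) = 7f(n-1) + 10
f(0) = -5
First-order linear non-homogeneous.
Homogeneous solution: f_h(n) = A·(7)^n.
Try constant particular solution f_p = K: K = 7K + 10 ⇒ K = - \frac{5}{3}.
General: f(n) = A·(7)^n - \frac{5}{3}.
Apply f(0) = -5: A - \frac{5}{3} = -5 ⇒ A = - \frac{10}{3}.
So f(n) = - \frac{10 \cdot 7^{n}}{3} - \frac{5}{3}.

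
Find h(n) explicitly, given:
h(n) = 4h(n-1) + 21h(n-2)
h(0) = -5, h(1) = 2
Characteristic equation: x² - 4x - 21 = 0, which factors as (x - (-3))(x - (7)) = 0.
Roots r₁ = -3, r₂ = 7 (distinct).
General solution: h(n) = A·(-3)^n + B·(7)^n.
From h(0) = -5: A + B = -5.
From h(1) = 2: -3A + 7B = 2.
Solving: A = - \frac{37}{10}, B = - \frac{13}{10}.
So h(n) = - \frac{37 \left(-3\right)^{n}}{10} - \frac{13 \cdot 7^{n}}{10}.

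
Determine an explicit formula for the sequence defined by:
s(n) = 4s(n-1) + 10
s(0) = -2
First-order linear non-homogeneous.
Homogeneous solution: s_h(n) = A·(4)^n.
Try constant particular solution s_p = K: K = 4K + 10 ⇒ K = - \frac{10}{3}.
General: s(n) = A·(4)^n - \frac{10}{3}.
Apply s(0) = -2: A - \frac{10}{3} = -2 ⇒ A = \frac{4}{3}.
So s(n) = \frac{4 \cdot 4^{n}}{3} - \frac{10}{3}.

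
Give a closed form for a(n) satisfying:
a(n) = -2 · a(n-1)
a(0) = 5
Pure geometric recurrence with ratio -2.
By induction a(n) = a(0) · (-2)^n = 5 \left(-2\right)^{n}.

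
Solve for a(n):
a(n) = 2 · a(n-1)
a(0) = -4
Pure geometric recurrence with ratio 2.
By induction a(n) = a(0) · (2)^n = - 4 \cdot 2^{n}.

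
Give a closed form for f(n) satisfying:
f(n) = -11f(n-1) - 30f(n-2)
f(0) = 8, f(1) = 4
Characteristic equation: x² + 11x + 30 = 0, which factors as (x - (-6))(x - (-5)) = 0.
Roots r₁ = -6, r₂ = -5 (distinct).
General solution: f(n) = A·(-6)^n + B·(-5)^n.
From f(0) = 8: A + B = 8.
From f(1) = 4: -6A - 5B = 4.
Solving: A = -44, B = 52.
So f(n) = 52 \left(-5\right)^{n} - 44 \left(-6\right)^{n}.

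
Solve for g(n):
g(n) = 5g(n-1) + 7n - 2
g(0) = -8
First-order linear with linear forcing.
Homogeneous solution: g_h(n) = A·(5)^n.
Try particular g_p(n) = pn + q. Substituting:
  pn + q = 5(p(n-1) + q) + 7n - 2.
Matching the n-coefficient: p = 5p + 7 ⇒ p = - \frac{7}{4}.
Matching constants: q = -5p + 5q - 2 ⇒ q = - \frac{27}{16}.
General: g(n) = A·(5)^n - \frac{7 n}{4} - \frac{27}{16}.
Apply g(0) = -8: A - \frac{27}{16} = -8 ⇒ A = - \frac{101}{16}.
So g(n) = - \frac{101 \cdot 5^{n}}{16} - \frac{7 n}{4} - \frac{27}{16}.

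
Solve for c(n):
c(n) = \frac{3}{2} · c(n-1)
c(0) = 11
Pure geometric recurrence with ratio \frac{3}{2}.
By induction c(n) = c(0) · (\frac{3}{2})^n = 11 \left(\frac{3}{2}\right)^{n}.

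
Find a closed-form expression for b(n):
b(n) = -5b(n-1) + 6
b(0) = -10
First-order linear non-homogeneous.
Homogeneous solution: b_h(n) = A·(-5)^n.
Try constant particular solution b_p = K: K = -5K + 6 ⇒ K = 1.
General: b(n) = A·(-5)^n + 1.
Apply b(0) = -10: A + 1 = -10 ⇒ A = -11.
So b(n) = 1 - 11 \left(-5\right)^{n}.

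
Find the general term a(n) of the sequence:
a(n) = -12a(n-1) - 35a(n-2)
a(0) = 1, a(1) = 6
Characteristic equation: x² + 12x + 35 = 0, which factors as (x - (-5))(x - (-7)) = 0.
Roots r₁ = -5, r₂ = -7 (distinct).
General solution: a(n) = A·(-5)^n + B·(-7)^n.
From a(0) = 1: A + B = 1.
From a(1) = 6: -5A - 7B = 6.
Solving: A = \frac{13}{2}, B = - \frac{11}{2}.
So a(n) = \frac{13 \left(-5\right)^{n}}{2} - \frac{11 \left(-7\right)^{n}}{2}.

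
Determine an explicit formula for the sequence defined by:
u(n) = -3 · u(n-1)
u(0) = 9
Pure geometric recurrence with ratio -3.
By induction u(n) = u(0) · (-3)^n = 9 \left(-3\right)^{n}.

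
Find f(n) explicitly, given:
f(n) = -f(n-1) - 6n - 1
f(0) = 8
First-order linear with linear forcing.
Homogeneous solution: f_h(n) = A·(-1)^n.
Try particular f_p(n) = pn + q. Substituting:
  pn + q = -(p(n-1) + q) - 6n - 1.
Matching the n-coefficient: p = -p - 6 ⇒ p = -3.
Matching constants: q = p - q - 1 ⇒ q = -2.
General: f(n) = A·(-1)^n - 3 n - 2.
Apply f(0) = 8: A - 2 = 8 ⇒ A = 10.
So f(n) = 10 \left(-1\right)^{n} - 3 n - 2.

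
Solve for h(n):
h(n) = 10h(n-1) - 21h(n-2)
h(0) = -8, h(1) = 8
Characteristic equation: x² - 10x + 21 = 0, which factors as (x - (7))(x - (3)) = 0.
Roots r₁ = 7, r₂ = 3 (distinct).
General solution: h(n) = A·(7)^n + B·(3)^n.
From h(0) = -8: A + B = -8.
From h(1) = 8: 7A + 3B = 8.
Solving: A = 8, B = -16.
So h(n) = - 16 \cdot 3^{n} + 8 \cdot 7^{n}.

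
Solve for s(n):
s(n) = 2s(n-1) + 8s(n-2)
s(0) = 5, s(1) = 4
Characteristic equation: x² - 2x - 8 = 0, which factors as (x - (4))(x - (-2)) = 0.
Roots r₁ = 4, r₂ = -2 (distinct).
General solution: s(n) = A·(4)^n + B·(-2)^n.
From s(0) = 5: A + B = 5.
From s(1) = 4: 4A - 2B = 4.
Solving: A = \frac{7}{3}, B = \frac{8}{3}.
So s(n) = \frac{8 \left(-2\right)^{n}}{3} + \frac{7 \cdot 4^{n}}{3}.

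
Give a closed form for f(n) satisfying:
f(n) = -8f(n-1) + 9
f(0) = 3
First-order linear non-homogeneous.
Homogeneous solution: f_h(n) = A·(-8)^n.
Try constant particular solution f_p = K: K = -8K + 9 ⇒ K = 1.
General: f(n) = A·(-8)^n + 1.
Apply f(0) = 3: A + 1 = 3 ⇒ A = 2.
So f(n) = 2 \left(-8\right)^{n} + 1.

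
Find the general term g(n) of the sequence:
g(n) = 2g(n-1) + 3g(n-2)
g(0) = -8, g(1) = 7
Characteristic equation: x² - 2x - 3 = 0, which factors as (x - (3))(x - (-1)) = 0.
Roots r₁ = 3, r₂ = -1 (distinct).
General solution: g(n) = A·(3)^n + B·(-1)^n.
From g(0) = -8: A + B = -8.
From g(1) = 7: 3A - B = 7.
Solving: A = - \frac{1}{4}, B = - \frac{31}{4}.
So g(n) = - \frac{31 \left(-1\right)^{n}}{4} - \frac{3^{n}}{4}.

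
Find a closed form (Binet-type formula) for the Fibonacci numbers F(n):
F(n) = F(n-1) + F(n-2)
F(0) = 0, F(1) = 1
This is the Fibonacci sequence.
Characteristic equation: x² - x - 1 = 0; roots r₁ = \frac{1}{2} + \frac{\sqrt{5}}{2}, r₂ = \frac{1}{2} - \frac{\sqrt{5}}{2}.
General: F(n) = A·r₁^n + B·r₂^n. Solving with F(0)=0, F(1)=1 gives A = \frac{\sqrt{5}}{5}, B = - \frac{\sqrt{5}}{5}.
So F(n) = \frac{2^{- n} \sqrt{5} \left(- \left(1 - \sqrt{5}\right)^{n} + \left(1 + \sqrt{5}\right)^{n}\right)}{5}.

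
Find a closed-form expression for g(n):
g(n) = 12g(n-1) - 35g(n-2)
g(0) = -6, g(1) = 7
Characteristic equation: x² - 12x + 35 = 0, which factors as (x - (7))(x - (5)) = 0.
Roots r₁ = 7, r₂ = 5 (distinct).
General solution: g(n) = A·(7)^n + B·(5)^n.
From g(0) = -6: A + B = -6.
From g(1) = 7: 7A + 5B = 7.
Solving: A = \frac{37}{2}, B = - \frac{49}{2}.
So g(n) = - \frac{49 \cdot 5^{n}}{2} + \frac{37 \cdot 7^{n}}{2}.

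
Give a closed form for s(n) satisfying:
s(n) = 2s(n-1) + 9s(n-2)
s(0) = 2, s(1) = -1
Characteristic equation: x² - 2x - 9 = 0.
Discriminant Δ = (2)² + 4·(9) = 40.
Roots r₁,₂ = (2 ± √40)/2, so r₁ = 1 + \sqrt{10}, r₂ = 1 - \sqrt{10}.
General solution: s(n) = A·r₁^n + B·r₂^n.
From the initial conditions, A + B = 2 and r₁A + r₂B = -1.
Since r₁ - r₂ = √40: A = (-1 - (2)r₂)/√40 = 1 - \frac{3 \sqrt{10}}{20}, and B = 2 - A = \frac{3 \sqrt{10}}{20} + 1.
So s(n) = \left(1 - \frac{3 \sqrt{10}}{20}\right)\left(1 + \sqrt{10}\right)^n + \left(\frac{3 \sqrt{10}}{20} + 1\right)\left(1 - \sqrt{10}\right)^n.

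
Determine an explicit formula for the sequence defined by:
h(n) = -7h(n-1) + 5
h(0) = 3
First-order linear non-homogeneous.
Homogeneous solution: h_h(n) = A·(-7)^n.
Try constant particular solution h_p = K: K = -7K + 5 ⇒ K = \frac{5}{8}.
General: h(n) = A·(-7)^n + \frac{5}{8}.
Apply h(0) = 3: A + \frac{5}{8} = 3 ⇒ A = \frac{19}{8}.
So h(n) = \frac{19 \left(-7\right)^{n}}{8} + \frac{5}{8}.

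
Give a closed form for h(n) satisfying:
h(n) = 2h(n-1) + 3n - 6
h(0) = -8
First-order linear with linear forcing.
Homogeneous solution: h_h(n) = A·(2)^n.
Try particular h_p(n) = pn + q. Substituting:
  pn + q = 2(p(n-1) + q) + 3n - 6.
Matching the n-coefficient: p = 2p + 3 ⇒ p = -3.
Matching constants: q = -2p + 2q - 6 ⇒ q = 0.
General: h(n) = A·(2)^n - 3 n + 0.
Apply h(0) = -8: A + 0 = -8 ⇒ A = -8.
So h(n) = - 8 \cdot 2^{n} - 3 n.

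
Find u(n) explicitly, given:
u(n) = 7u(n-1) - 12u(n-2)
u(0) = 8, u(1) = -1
Characteristic equation: x² - 7x + 12 = 0, which factors as (x - (4))(x - (3)) = 0.
Roots r₁ = 4, r₂ = 3 (distinct).
General solution: u(n) = A·(4)^n + B·(3)^n.
From u(0) = 8: A + B = 8.
From u(1) = -1: 4A + 3B = -1.
Solving: A = -25, B = 33.
So u(n) = 33 \cdot 3^{n} - 25 \cdot 4^{n}.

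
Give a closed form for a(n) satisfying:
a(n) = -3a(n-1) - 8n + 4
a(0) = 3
First-order linear with linear forcing.
Homogeneous solution: a_h(n) = A·(-3)^n.
Try particular a_p(n) = pn + q. Substituting:
  pn + q = -3(p(n-1) + q) - 8n + 4.
Matching the n-coefficient: p = -3p - 8 ⇒ p = -2.
Matching constants: q = 3p - 3q + 4 ⇒ q = - \frac{1}{2}.
General: a(n) = A·(-3)^n - 2 n - \frac{1}{2}.
Apply a(0) = 3: A - \frac{1}{2} = 3 ⇒ A = \frac{7}{2}.
So a(n) = \frac{7 \left(-3\right)^{n}}{2} - 2 n - \frac{1}{2}.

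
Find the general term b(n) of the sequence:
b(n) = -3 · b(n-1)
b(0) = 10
Pure geometric recurrence with ratio -3.
By induction b(n) = b(0) · (-3)^n = 10 \left(-3\right)^{n}.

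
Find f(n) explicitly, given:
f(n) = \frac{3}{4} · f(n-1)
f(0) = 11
Pure geometric recurrence with ratio \frac{3}{4}.
By induction f(n) = f(0) · (\frac{3}{4})^n = 11 \left(\frac{3}{4}\right)^{n}.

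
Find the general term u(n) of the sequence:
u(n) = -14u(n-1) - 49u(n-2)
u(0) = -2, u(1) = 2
Characteristic equation: x² + 14x + 49 = 0, which is (x - (-7))².
Repeated root r = -7.
General solution: u(n) = (A + Bn)·(-7)^n.
From u(0) = -2: A = -2.
From u(1) = 2: (A + B)·(-7) = 2 ⇒ B = \frac{12}{7}.
So u(n) = \left(\frac{12 n}{7} - 2\right) \cdot (-7)^n.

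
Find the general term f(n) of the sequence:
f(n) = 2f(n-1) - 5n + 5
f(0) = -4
First-order linear with linear forcing.
Homogeneous solution: f_h(n) = A·(2)^n.
Try particular f_p(n) = pn + q. Substituting:
  pn + q = 2(p(n-1) + q) - 5n + 5.
Matching the n-coefficient: p = 2p - 5 ⇒ p = 5.
Matching constants: q = -2p + 2q + 5 ⇒ q = 5.
General: f(n) = A·(2)^n + 5 n + 5.
Apply f(0) = -4: A + 5 = -4 ⇒ A = -9.
So f(n) = - 9 \cdot 2^{n} + 5 n + 5.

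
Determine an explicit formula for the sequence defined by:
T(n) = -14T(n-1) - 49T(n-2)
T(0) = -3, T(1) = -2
Characteristic equation: x² + 14x + 49 = 0, which is (x - (-7))².
Repeated root r = -7.
General solution: T(n) = (A + Bn)·(-7)^n.
From T(0) = -3: A = -3.
From T(1) = -2: (A + B)·(-7) = -2 ⇒ B = \frac{23}{7}.
So T(n) = \left(\frac{23 n}{7} - 3\right) \cdot (-7)^n.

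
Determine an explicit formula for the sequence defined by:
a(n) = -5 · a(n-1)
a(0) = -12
Pure geometric recurrence with ratio -5.
By induction a(n) = a(0) · (-5)^n = - 12 \left(-5\right)^{n}.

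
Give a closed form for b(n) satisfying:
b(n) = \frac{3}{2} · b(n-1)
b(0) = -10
Pure geometric recurrence with ratio \frac{3}{2}.
By induction b(n) = b(0) · (\frac{3}{2})^n = - 10 \left(\frac{3}{2}\right)^{n}.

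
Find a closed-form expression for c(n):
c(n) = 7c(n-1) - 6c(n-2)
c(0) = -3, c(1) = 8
Characteristic equation: x² - 7x + 6 = 0, which factors as (x - (6))(x - (1)) = 0.
Roots r₁ = 6, r₂ = 1 (distinct).
General solution: c(n) = A·(6)^n + B·(1)^n.
From c(0) = -3: A + B = -3.
From c(1) = 8: 6A + B = 8.
Solving: A = \frac{11}{5}, B = - \frac{26}{5}.
So c(n) = \frac{11 \cdot 6^{n}}{5} - \frac{26}{5}.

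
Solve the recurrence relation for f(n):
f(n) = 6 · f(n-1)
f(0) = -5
Pure geometric recurrence with ratio 6.
By induction f(n) = f(0) · (6)^n = - 5 \cdot 6^{n}.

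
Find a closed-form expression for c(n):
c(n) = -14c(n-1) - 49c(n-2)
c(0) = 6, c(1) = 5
Characteristic equation: x² + 14x + 49 = 0, which is (x - (-7))².
Repeated root r = -7.
General solution: c(n) = (A + Bn)·(-7)^n.
From c(0) = 6: A = 6.
From c(1) = 5: (A + B)·(-7) = 5 ⇒ B = - \frac{47}{7}.
So c(n) = \left(6 - \frac{47 n}{7}\right) \cdot (-7)^n.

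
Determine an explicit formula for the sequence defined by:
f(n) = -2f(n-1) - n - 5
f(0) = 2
First-order linear with linear forcing.
Homogeneous solution: f_h(n) = A·(-2)^n.
Try particular f_p(n) = pn + q. Substituting:
  pn + q = -2(p(n-1) + q) - n - 5.
Matching the n-coefficient: p = -2p - 1 ⇒ p = - \frac{1}{3}.
Matching constants: q = 2p - 2q - 5 ⇒ q = - \frac{17}{9}.
General: f(n) = A·(-2)^n - \frac{n}{3} - \frac{17}{9}.
Apply f(0) = 2: A - \frac{17}{9} = 2 ⇒ A = \frac{35}{9}.
So f(n) = \frac{35 \left(-2\right)^{n}}{9} - \frac{n}{3} - \frac{17}{9}.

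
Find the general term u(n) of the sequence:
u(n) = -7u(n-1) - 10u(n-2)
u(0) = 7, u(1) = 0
Characteristic equation: x² + 7x + 10 = 0, which factors as (x - (-5))(x - (-2)) = 0.
Roots r₁ = -5, r₂ = -2 (distinct).
General solution: u(n) = A·(-5)^n + B·(-2)^n.
From u(0) = 7: A + B = 7.
From u(1) = 0: -5A - 2B = 0.
Solving: A = - \frac{14}{3}, B = \frac{35}{3}.
So u(n) = \frac{35 \left(-2\right)^{n}}{3} - \frac{14 \left(-5\right)^{n}}{3}.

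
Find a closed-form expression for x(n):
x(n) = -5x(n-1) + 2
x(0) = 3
First-order linear non-homogeneous.
Homogeneous solution: x_h(n) = A·(-5)^n.
Try constant particular solution x_p = K: K = -5K + 2 ⇒ K = \frac{1}{3}.
General: x(n) = A·(-5)^n + \frac{1}{3}.
Apply x(0) = 3: A + \frac{1}{3} = 3 ⇒ A = \frac{8}{3}.
So x(n) = \frac{8 \left(-5\right)^{n}}{3} + \frac{1}{3}.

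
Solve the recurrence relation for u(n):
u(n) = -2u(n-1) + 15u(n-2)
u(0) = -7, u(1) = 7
Characteristic equation: x² + 2x - 15 = 0, which factors as (x - (3))(x - (-5)) = 0.
Roots r₁ = 3, r₂ = -5 (distinct).
General solution: u(n) = A·(3)^n + B·(-5)^n.
From u(0) = -7: A + B = -7.
From u(1) = 7: 3A - 5B = 7.
Solving: A = - \frac{7}{2}, B = - \frac{7}{2}.
So u(n) = - \frac{7 \left(-5\right)^{n}}{2} - \frac{7 \cdot 3^{n}}{2}.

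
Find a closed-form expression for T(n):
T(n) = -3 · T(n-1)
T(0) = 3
Pure geometric recurrence with ratio -3.
By induction T(n) = T(0) · (-3)^n = 3 \left(-3\right)^{n}.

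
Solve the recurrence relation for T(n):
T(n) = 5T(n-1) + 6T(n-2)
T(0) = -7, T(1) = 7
Characteristic equation: x² - 5x - 6 = 0, which factors as (x - (6))(x - (-1)) = 0.
Roots r₁ = 6, r₂ = -1 (distinct).
General solution: T(n) = A·(6)^n + B·(-1)^n.
From T(0) = -7: A + B = -7.
From T(1) = 7: 6A - B = 7.
Solving: A = 0, B = -7.
So T(n) = - 7 \left(-1\right)^{n}.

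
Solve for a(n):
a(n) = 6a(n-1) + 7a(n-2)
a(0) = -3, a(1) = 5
Characteristic equation: x² - 6x - 7 = 0, which factors as (x - (7))(x - (-1)) = 0.
Roots r₁ = 7, r₂ = -1 (distinct).
General solution: a(n) = A·(7)^n + B·(-1)^n.
From a(0) = -3: A + B = -3.
From a(1) = 5: 7A - B = 5.
Solving: A = \frac{1}{4}, B = - \frac{13}{4}.
So a(n) = - \frac{13 \left(-1\right)^{n}}{4} + \frac{7^{n}}{4}.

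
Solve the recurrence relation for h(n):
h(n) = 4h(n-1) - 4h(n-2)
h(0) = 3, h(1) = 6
Characteristic equation: x² - 4x + 4 = 0, which is (x - (2))².
Repeated root r = 2.
General solution: h(n) = (A + Bn)·(2)^n.
From h(0) = 3: A = 3.
From h(1) = 6: (A + B)·(2) = 6 ⇒ B = 0.
So h(n) = \left(3\right) \cdot (2)^n.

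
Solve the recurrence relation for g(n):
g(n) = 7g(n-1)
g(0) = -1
This is a homogeneous first-order recurrence with ratio 7.
By induction g(n) = g(0) · (7)^n = - 7^{n}.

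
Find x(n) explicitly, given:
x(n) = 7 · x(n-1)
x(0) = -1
Pure geometric recurrence with ratio 7.
By induction x(n) = x(0) · (7)^n = - 7^{n}.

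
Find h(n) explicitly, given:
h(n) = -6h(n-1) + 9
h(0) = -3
First-order linear non-homogeneous.
Homogeneous solution: h_h(n) = A·(-6)^n.
Try constant particular solution h_p = K: K = -6K + 9 ⇒ K = \frac{9}{7}.
General: h(n) = A·(-6)^n + \frac{9}{7}.
Apply h(0) = -3: A + \frac{9}{7} = -3 ⇒ A = - \frac{30}{7}.
So h(n) = \frac{9}{7} - \frac{30 \left(-6\right)^{n}}{7}.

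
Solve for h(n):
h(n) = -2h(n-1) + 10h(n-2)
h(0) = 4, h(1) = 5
Characteristic equation: x² + 2x - 10 = 0.
Discriminant Δ = (-2)² + 4·(10) = 44.
Roots r₁,₂ = (-2 ± √44)/2, so r₁ = -1 + \sqrt{11}, r₂ = - \sqrt{11} - 1.
General solution: h(n) = A·r₁^n + B·r₂^n.
From the initial conditions, A + B = 4 and r₁A + r₂B = 5.
Since r₁ - r₂ = √44: A = (5 - (4)r₂)/√44 = \frac{9 \sqrt{11}}{22} + 2, and B = 4 - A = 2 - \frac{9 \sqrt{11}}{22}.
So h(n) = \left(\frac{9 \sqrt{11}}{22} + 2\right)\left(-1 + \sqrt{11}\right)^n + \left(2 - \frac{9 \sqrt{11}}{22}\right)\left(- \sqrt{11} - 1\right)^n.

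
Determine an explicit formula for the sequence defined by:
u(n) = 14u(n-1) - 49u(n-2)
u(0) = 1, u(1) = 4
Characteristic equation: x² - 14x + 49 = 0, which is (x - (7))².
Repeated root r = 7.
General solution: u(n) = (A + Bn)·(7)^n.
From u(0) = 1: A = 1.
From u(1) = 4: (A + B)·(7) = 4 ⇒ B = - \frac{3}{7}.
So u(n) = \left(1 - \frac{3 n}{7}\right) \cdot (7)^n.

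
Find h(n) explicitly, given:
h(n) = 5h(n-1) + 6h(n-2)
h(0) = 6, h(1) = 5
Characteristic equation: x² - 5x - 6 = 0, which factors as (x - (-1))(x - (6)) = 0.
Roots r₁ = -1, r₂ = 6 (distinct).
General solution: h(n) = A·(-1)^n + B·(6)^n.
From h(0) = 6: A + B = 6.
From h(1) = 5: -A + 6B = 5.
Solving: A = \frac{31}{7}, B = \frac{11}{7}.
So h(n) = \frac{31 \left(-1\right)^{n}}{7} + \frac{11 \cdot 6^{n}}{7}.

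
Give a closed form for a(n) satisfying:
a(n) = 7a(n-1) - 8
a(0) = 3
First-order linear non-homogeneous.
Homogeneous solution: a_h(n) = A·(7)^n.
Try constant particular solution a_p = K: K = 7K - 8 ⇒ K = \frac{4}{3}.
General: a(n) = A·(7)^n + \frac{4}{3}.
Apply a(0) = 3: A + \frac{4}{3} = 3 ⇒ A = \frac{5}{3}.
So a(n) = \frac{5 \cdot 7^{n}}{3} + \frac{4}{3}.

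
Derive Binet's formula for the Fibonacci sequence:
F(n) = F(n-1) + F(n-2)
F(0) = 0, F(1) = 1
This is the Fibonacci sequence.
Characteristic equation: x² - x - 1 = 0; roots r₁ = \frac{1}{2} + \frac{\sqrt{5}}{2}, r₂ = \frac{1}{2} - \frac{\sqrt{5}}{2}.
General: F(n) = A·r₁^n + B·r₂^n. Solving with F(0)=0, F(1)=1 gives A = \frac{\sqrt{5}}{5}, B = - \frac{\sqrt{5}}{5}.
So F(n) = \frac{2^{- n} \sqrt{5} \left(- \left(1 - \sqrt{5}\right)^{n} + \left(1 + \sqrt{5}\right)^{n}\right)}{5}.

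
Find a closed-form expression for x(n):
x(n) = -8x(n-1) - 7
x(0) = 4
First-order linear non-homogeneous.
Homogeneous solution: x_h(n) = A·(-8)^n.
Try constant particular solution x_p = K: K = -8K - 7 ⇒ K = - \frac{7}{9}.
General: x(n) = A·(-8)^n - \frac{7}{9}.
Apply x(0) = 4: A - \frac{7}{9} = 4 ⇒ A = \frac{43}{9}.
So x(n) = \frac{43 \left(-8\right)^{n}}{9} - \frac{7}{9}.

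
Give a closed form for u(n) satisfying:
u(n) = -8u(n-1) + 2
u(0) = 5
First-order linear non-homogeneous.
Homogeneous solution: u_h(n) = A·(-8)^n.
Try constant particular solution u_p = K: K = -8K + 2 ⇒ K = \frac{2}{9}.
General: u(n) = A·(-8)^n + \frac{2}{9}.
Apply u(0) = 5: A + \frac{2}{9} = 5 ⇒ A = \frac{43}{9}.
So u(n) = \frac{43 \left(-8\right)^{n}}{9} + \frac{2}{9}.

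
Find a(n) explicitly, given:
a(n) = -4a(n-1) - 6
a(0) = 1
First-order linear non-homogeneous.
Homogeneous solution: a_h(n) = A·(-4)^n.
Try constant particular solution a_p = K: K = -4K - 6 ⇒ K = - \frac{6}{5}.
General: a(n) = A·(-4)^n - \frac{6}{5}.
Apply a(0) = 1: A - \frac{6}{5} = 1 ⇒ A = \frac{11}{5}.
So a(n) = \frac{11 \left(-4\right)^{n}}{5} - \frac{6}{5}.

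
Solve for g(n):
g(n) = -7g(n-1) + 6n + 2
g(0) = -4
First-order linear with linear forcing.
Homogeneous solution: g_h(n) = A·(-7)^n.
Try particular g_p(n) = pn + q. Substituting:
  pn + q = -7(p(n-1) + q) + 6n + 2.
Matching the n-coefficient: p = -7p + 6 ⇒ p = \frac{3}{4}.
Matching constants: q = 7p - 7q + 2 ⇒ q = \frac{29}{32}.
General: g(n) = A·(-7)^n + \frac{3 n}{4} + \frac{29}{32}.
Apply g(0) = -4: A + \frac{29}{32} = -4 ⇒ A = - \frac{157}{32}.
So g(n) = - \frac{157 \left(-7\right)^{n}}{32} + \frac{3 n}{4} + \frac{29}{32}.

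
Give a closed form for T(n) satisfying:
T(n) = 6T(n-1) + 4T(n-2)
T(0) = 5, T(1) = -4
Characteristic equation: x² - 6x - 4 = 0.
Discriminant Δ = (6)² + 4·(4) = 52.
Roots r₁,₂ = (6 ± √52)/2, so r₁ = 3 + \sqrt{13}, r₂ = 3 - \sqrt{13}.
General solution: T(n) = A·r₁^n + B·r₂^n.
From the initial conditions, A + B = 5 and r₁A + r₂B = -4.
Since r₁ - r₂ = √52: A = (-4 - (5)r₂)/√52 = \frac{5}{2} - \frac{19 \sqrt{13}}{26}, and B = 5 - A = \frac{5}{2} + \frac{19 \sqrt{13}}{26}.
So T(n) = \left(\frac{5}{2} - \frac{19 \sqrt{13}}{26}\right)\left(3 + \sqrt{13}\right)^n + \left(\frac{5}{2} + \frac{19 \sqrt{13}}{26}\right)\left(3 - \sqrt{13}\right)^n.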